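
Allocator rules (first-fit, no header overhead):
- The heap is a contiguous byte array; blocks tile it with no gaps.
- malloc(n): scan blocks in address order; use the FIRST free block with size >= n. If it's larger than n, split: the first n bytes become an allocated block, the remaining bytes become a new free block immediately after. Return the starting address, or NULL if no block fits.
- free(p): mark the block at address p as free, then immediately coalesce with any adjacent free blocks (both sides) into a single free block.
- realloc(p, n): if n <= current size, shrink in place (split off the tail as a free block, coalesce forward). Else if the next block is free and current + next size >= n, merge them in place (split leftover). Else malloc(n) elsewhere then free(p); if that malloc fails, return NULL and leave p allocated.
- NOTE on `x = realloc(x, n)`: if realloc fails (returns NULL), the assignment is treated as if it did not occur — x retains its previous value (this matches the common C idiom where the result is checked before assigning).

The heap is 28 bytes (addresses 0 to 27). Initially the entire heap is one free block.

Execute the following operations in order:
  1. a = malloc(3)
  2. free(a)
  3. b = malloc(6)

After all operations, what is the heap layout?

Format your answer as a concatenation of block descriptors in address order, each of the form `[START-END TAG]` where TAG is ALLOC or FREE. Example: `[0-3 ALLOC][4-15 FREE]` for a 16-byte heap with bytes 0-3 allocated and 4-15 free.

Answer: [0-5 ALLOC][6-27 FREE]

Derivation:
Op 1: a = malloc(3) -> a = 0; heap: [0-2 ALLOC][3-27 FREE]
Op 2: free(a) -> (freed a); heap: [0-27 FREE]
Op 3: b = malloc(6) -> b = 0; heap: [0-5 ALLOC][6-27 FREE]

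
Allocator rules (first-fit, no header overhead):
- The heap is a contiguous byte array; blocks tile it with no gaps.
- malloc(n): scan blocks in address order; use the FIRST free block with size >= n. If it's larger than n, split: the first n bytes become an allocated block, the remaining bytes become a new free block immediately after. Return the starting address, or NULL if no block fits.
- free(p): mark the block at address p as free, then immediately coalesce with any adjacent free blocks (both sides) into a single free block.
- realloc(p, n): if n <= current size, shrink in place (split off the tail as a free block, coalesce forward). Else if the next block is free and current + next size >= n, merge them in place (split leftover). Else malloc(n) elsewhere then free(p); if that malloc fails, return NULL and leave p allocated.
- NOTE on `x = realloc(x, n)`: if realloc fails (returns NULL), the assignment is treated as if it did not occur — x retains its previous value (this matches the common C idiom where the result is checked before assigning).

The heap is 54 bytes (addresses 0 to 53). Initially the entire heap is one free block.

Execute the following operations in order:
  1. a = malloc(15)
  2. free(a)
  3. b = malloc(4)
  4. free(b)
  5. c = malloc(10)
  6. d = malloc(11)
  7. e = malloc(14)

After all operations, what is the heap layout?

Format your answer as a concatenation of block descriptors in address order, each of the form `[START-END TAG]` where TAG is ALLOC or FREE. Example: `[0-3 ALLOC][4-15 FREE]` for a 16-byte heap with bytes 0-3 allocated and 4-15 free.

Op 1: a = malloc(15) -> a = 0; heap: [0-14 ALLOC][15-53 FREE]
Op 2: free(a) -> (freed a); heap: [0-53 FREE]
Op 3: b = malloc(4) -> b = 0; heap: [0-3 ALLOC][4-53 FREE]
Op 4: free(b) -> (freed b); heap: [0-53 FREE]
Op 5: c = malloc(10) -> c = 0; heap: [0-9 ALLOC][10-53 FREE]
Op 6: d = malloc(11) -> d = 10; heap: [0-9 ALLOC][10-20 ALLOC][21-53 FREE]
Op 7: e = malloc(14) -> e = 21; heap: [0-9 ALLOC][10-20 ALLOC][21-34 ALLOC][35-53 FREE]

Answer: [0-9 ALLOC][10-20 ALLOC][21-34 ALLOC][35-53 FREE]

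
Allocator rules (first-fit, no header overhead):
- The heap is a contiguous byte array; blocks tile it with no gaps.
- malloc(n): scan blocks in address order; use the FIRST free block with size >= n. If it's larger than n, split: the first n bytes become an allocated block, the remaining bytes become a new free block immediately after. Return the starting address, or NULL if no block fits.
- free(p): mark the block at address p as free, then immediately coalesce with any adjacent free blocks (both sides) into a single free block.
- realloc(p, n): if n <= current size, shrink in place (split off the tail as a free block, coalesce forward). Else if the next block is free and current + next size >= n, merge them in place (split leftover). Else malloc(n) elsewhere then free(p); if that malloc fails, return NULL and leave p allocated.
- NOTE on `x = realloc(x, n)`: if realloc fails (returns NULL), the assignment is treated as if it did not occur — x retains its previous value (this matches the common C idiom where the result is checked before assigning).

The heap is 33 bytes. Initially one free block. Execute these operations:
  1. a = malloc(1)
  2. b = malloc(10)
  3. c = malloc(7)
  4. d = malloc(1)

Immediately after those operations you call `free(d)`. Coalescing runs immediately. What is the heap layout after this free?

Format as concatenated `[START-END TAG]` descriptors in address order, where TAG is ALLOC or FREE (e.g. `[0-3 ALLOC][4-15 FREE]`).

Op 1: a = malloc(1) -> a = 0; heap: [0-0 ALLOC][1-32 FREE]
Op 2: b = malloc(10) -> b = 1; heap: [0-0 ALLOC][1-10 ALLOC][11-32 FREE]
Op 3: c = malloc(7) -> c = 11; heap: [0-0 ALLOC][1-10 ALLOC][11-17 ALLOC][18-32 FREE]
Op 4: d = malloc(1) -> d = 18; heap: [0-0 ALLOC][1-10 ALLOC][11-17 ALLOC][18-18 ALLOC][19-32 FREE]
free(d): d = 18 -> block [18-18 ALLOC]; mark free, coalesce with adjacent free neighbors -> [0-0 ALLOC][1-10 ALLOC][11-17 ALLOC][18-32 FREE]

Answer: [0-0 ALLOC][1-10 ALLOC][11-17 ALLOC][18-32 FREE]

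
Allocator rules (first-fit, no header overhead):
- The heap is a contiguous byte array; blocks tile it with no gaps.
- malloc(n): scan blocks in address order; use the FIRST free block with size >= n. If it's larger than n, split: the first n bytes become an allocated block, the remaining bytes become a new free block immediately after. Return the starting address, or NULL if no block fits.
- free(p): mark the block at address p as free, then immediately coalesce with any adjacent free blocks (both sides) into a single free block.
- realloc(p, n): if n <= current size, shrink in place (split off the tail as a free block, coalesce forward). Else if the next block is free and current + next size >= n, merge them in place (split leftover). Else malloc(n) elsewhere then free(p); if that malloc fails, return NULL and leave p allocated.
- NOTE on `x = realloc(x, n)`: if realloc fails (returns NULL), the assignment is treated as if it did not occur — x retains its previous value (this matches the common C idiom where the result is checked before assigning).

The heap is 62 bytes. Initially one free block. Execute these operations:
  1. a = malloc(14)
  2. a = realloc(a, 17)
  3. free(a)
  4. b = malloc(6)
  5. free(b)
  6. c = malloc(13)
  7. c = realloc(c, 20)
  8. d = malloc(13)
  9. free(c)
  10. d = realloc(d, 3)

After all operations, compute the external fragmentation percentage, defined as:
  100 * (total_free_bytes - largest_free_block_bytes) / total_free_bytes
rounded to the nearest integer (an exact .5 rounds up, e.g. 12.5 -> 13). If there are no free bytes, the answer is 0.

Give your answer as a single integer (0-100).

Op 1: a = malloc(14) -> a = 0; heap: [0-13 ALLOC][14-61 FREE]
Op 2: a = realloc(a, 17) -> a = 0; heap: [0-16 ALLOC][17-61 FREE]
Op 3: free(a) -> (freed a); heap: [0-61 FREE]
Op 4: b = malloc(6) -> b = 0; heap: [0-5 ALLOC][6-61 FREE]
Op 5: free(b) -> (freed b); heap: [0-61 FREE]
Op 6: c = malloc(13) -> c = 0; heap: [0-12 ALLOC][13-61 FREE]
Op 7: c = realloc(c, 20) -> c = 0; heap: [0-19 ALLOC][20-61 FREE]
Op 8: d = malloc(13) -> d = 20; heap: [0-19 ALLOC][20-32 ALLOC][33-61 FREE]
Op 9: free(c) -> (freed c); heap: [0-19 FREE][20-32 ALLOC][33-61 FREE]
Op 10: d = realloc(d, 3) -> d = 20; heap: [0-19 FREE][20-22 ALLOC][23-61 FREE]
Free blocks: [20 39] total_free=59 largest=39 -> 100*(59-39)/59 = 2000/59 ≈ 33.898 -> rounds to 34

Answer: 34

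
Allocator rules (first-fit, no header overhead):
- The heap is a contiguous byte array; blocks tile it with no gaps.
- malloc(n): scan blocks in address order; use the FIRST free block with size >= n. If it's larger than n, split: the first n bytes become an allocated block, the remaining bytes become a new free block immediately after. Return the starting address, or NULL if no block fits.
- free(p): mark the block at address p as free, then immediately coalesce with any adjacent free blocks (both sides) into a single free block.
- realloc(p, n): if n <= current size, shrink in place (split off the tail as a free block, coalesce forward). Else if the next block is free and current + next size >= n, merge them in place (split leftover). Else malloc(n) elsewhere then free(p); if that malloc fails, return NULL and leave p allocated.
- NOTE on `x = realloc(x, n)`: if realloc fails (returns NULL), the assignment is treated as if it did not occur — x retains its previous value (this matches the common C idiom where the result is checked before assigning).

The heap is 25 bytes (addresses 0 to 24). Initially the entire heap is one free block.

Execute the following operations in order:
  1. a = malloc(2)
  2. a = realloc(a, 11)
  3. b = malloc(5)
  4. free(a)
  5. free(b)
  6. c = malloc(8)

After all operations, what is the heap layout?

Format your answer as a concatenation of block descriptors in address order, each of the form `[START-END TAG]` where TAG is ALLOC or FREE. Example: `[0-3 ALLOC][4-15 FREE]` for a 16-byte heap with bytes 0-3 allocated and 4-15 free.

Answer: [0-7 ALLOC][8-24 FREE]

Derivation:
Op 1: a = malloc(2) -> a = 0; heap: [0-1 ALLOC][2-24 FREE]
Op 2: a = realloc(a, 11) -> a = 0; heap: [0-10 ALLOC][11-24 FREE]
Op 3: b = malloc(5) -> b = 11; heap: [0-10 ALLOC][11-15 ALLOC][16-24 FREE]
Op 4: free(a) -> (freed a); heap: [0-10 FREE][11-15 ALLOC][16-24 FREE]
Op 5: free(b) -> (freed b); heap: [0-24 FREE]
Op 6: c = malloc(8) -> c = 0; heap: [0-7 ALLOC][8-24 FREE]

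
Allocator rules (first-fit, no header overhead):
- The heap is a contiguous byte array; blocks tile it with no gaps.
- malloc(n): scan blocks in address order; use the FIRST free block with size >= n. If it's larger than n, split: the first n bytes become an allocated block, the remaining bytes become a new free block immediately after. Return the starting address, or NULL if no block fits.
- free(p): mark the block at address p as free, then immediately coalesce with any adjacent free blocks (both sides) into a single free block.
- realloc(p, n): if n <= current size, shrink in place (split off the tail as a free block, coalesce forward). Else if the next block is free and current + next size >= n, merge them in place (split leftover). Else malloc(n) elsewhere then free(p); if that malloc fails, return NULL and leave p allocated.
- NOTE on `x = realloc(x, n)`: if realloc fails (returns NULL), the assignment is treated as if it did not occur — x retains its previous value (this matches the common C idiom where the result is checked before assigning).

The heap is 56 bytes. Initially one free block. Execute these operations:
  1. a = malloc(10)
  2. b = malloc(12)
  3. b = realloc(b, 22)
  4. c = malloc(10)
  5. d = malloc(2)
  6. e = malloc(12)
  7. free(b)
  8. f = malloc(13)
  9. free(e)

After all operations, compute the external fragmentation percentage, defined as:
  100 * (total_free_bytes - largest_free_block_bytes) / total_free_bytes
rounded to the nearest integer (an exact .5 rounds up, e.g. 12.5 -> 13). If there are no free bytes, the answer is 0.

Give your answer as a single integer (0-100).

Answer: 43

Derivation:
Op 1: a = malloc(10) -> a = 0; heap: [0-9 ALLOC][10-55 FREE]
Op 2: b = malloc(12) -> b = 10; heap: [0-9 ALLOC][10-21 ALLOC][22-55 FREE]
Op 3: b = realloc(b, 22) -> b = 10; heap: [0-9 ALLOC][10-31 ALLOC][32-55 FREE]
Op 4: c = malloc(10) -> c = 32; heap: [0-9 ALLOC][10-31 ALLOC][32-41 ALLOC][42-55 FREE]
Op 5: d = malloc(2) -> d = 42; heap: [0-9 ALLOC][10-31 ALLOC][32-41 ALLOC][42-43 ALLOC][44-55 FREE]
Op 6: e = malloc(12) -> e = 44; heap: [0-9 ALLOC][10-31 ALLOC][32-41 ALLOC][42-43 ALLOC][44-55 ALLOC]
Op 7: free(b) -> (freed b); heap: [0-9 ALLOC][10-31 FREE][32-41 ALLOC][42-43 ALLOC][44-55 ALLOC]
Op 8: f = malloc(13) -> f = 10; heap: [0-9 ALLOC][10-22 ALLOC][23-31 FREE][32-41 ALLOC][42-43 ALLOC][44-55 ALLOC]
Op 9: free(e) -> (freed e); heap: [0-9 ALLOC][10-22 ALLOC][23-31 FREE][32-41 ALLOC][42-43 ALLOC][44-55 FREE]
Free blocks: [9 12] total_free=21 largest=12 -> 100*(21-12)/21 = 900/21 ≈ 42.857 -> rounds to 43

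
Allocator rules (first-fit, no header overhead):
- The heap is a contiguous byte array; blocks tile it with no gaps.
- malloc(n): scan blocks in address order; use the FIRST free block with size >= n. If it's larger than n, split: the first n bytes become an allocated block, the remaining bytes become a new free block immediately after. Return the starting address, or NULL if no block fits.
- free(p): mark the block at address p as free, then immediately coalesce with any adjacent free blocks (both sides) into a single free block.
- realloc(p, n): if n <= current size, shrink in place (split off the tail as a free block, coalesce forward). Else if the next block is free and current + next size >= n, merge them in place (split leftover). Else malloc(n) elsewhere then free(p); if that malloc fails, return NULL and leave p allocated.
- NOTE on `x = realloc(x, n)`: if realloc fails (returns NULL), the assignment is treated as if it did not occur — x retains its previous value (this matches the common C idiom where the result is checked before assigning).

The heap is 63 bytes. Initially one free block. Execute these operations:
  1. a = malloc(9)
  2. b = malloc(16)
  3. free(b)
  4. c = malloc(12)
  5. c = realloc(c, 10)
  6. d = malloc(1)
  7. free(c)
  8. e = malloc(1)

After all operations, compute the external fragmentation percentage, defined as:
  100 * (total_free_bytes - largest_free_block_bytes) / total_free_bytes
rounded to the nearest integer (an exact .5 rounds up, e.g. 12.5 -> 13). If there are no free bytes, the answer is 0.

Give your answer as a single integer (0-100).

Op 1: a = malloc(9) -> a = 0; heap: [0-8 ALLOC][9-62 FREE]
Op 2: b = malloc(16) -> b = 9; heap: [0-8 ALLOC][9-24 ALLOC][25-62 FREE]
Op 3: free(b) -> (freed b); heap: [0-8 ALLOC][9-62 FREE]
Op 4: c = malloc(12) -> c = 9; heap: [0-8 ALLOC][9-20 ALLOC][21-62 FREE]
Op 5: c = realloc(c, 10) -> c = 9; heap: [0-8 ALLOC][9-18 ALLOC][19-62 FREE]
Op 6: d = malloc(1) -> d = 19; heap: [0-8 ALLOC][9-18 ALLOC][19-19 ALLOC][20-62 FREE]
Op 7: free(c) -> (freed c); heap: [0-8 ALLOC][9-18 FREE][19-19 ALLOC][20-62 FREE]
Op 8: e = malloc(1) -> e = 9; heap: [0-8 ALLOC][9-9 ALLOC][10-18 FREE][19-19 ALLOC][20-62 FREE]
Free blocks: [9 43] total_free=52 largest=43 -> 100*(52-43)/52 = 900/52 ≈ 17.308 -> rounds to 17

Answer: 17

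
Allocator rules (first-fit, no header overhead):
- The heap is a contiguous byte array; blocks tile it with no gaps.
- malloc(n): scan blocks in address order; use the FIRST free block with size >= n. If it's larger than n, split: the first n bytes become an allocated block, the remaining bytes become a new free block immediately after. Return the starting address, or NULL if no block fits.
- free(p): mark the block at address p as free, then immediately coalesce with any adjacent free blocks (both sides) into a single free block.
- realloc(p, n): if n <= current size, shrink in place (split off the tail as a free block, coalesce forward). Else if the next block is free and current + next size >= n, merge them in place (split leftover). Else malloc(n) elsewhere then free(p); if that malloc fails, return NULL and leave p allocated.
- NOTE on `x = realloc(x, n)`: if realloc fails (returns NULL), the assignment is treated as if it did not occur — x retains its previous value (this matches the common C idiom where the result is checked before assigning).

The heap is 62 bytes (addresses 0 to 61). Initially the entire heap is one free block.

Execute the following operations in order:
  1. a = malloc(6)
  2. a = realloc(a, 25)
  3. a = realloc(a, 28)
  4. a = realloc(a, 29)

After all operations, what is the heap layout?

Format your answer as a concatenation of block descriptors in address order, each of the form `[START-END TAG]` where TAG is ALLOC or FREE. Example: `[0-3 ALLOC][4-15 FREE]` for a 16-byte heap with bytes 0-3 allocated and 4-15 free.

Op 1: a = malloc(6) -> a = 0; heap: [0-5 ALLOC][6-61 FREE]
Op 2: a = realloc(a, 25) -> a = 0; heap: [0-24 ALLOC][25-61 FREE]
Op 3: a = realloc(a, 28) -> a = 0; heap: [0-27 ALLOC][28-61 FREE]
Op 4: a = realloc(a, 29) -> a = 0; heap: [0-28 ALLOC][29-61 FREE]

Answer: [0-28 ALLOC][29-61 FREE]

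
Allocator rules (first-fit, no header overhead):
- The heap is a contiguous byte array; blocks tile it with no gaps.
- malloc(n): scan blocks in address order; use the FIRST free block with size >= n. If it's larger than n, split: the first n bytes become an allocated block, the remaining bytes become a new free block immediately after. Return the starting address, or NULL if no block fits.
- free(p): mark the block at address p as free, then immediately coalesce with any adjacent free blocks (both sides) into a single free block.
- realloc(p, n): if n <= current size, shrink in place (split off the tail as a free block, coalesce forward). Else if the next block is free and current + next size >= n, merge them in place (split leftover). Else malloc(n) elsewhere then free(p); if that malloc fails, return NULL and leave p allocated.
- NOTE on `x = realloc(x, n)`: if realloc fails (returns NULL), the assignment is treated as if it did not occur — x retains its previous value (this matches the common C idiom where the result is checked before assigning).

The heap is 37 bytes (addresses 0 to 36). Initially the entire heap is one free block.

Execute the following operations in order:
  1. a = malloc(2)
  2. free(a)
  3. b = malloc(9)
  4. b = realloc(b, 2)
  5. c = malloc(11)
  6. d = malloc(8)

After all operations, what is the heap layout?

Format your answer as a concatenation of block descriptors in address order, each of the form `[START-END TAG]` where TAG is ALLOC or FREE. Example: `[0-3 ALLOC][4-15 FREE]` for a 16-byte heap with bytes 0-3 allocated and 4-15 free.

Answer: [0-1 ALLOC][2-12 ALLOC][13-20 ALLOC][21-36 FREE]

Derivation:
Op 1: a = malloc(2) -> a = 0; heap: [0-1 ALLOC][2-36 FREE]
Op 2: free(a) -> (freed a); heap: [0-36 FREE]
Op 3: b = malloc(9) -> b = 0; heap: [0-8 ALLOC][9-36 FREE]
Op 4: b = realloc(b, 2) -> b = 0; heap: [0-1 ALLOC][2-36 FREE]
Op 5: c = malloc(11) -> c = 2; heap: [0-1 ALLOC][2-12 ALLOC][13-36 FREE]
Op 6: d = malloc(8) -> d = 13; heap: [0-1 ALLOC][2-12 ALLOC][13-20 ALLOC][21-36 FREE]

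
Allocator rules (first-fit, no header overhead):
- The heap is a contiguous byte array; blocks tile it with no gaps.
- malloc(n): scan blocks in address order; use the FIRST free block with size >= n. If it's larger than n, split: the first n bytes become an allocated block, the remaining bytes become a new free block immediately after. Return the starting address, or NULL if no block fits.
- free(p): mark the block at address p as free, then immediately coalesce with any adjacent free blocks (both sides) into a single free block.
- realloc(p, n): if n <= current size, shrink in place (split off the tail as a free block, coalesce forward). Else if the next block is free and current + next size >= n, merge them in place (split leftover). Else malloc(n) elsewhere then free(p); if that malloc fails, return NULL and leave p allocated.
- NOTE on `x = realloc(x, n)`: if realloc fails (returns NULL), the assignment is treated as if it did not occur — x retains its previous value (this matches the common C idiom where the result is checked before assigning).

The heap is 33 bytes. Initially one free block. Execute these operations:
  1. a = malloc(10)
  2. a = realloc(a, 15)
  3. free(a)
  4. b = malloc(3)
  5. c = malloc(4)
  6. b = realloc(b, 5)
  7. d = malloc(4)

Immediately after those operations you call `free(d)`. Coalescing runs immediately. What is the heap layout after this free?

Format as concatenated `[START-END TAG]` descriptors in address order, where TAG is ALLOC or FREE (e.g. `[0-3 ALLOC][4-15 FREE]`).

Op 1: a = malloc(10) -> a = 0; heap: [0-9 ALLOC][10-32 FREE]
Op 2: a = realloc(a, 15) -> a = 0; heap: [0-14 ALLOC][15-32 FREE]
Op 3: free(a) -> (freed a); heap: [0-32 FREE]
Op 4: b = malloc(3) -> b = 0; heap: [0-2 ALLOC][3-32 FREE]
Op 5: c = malloc(4) -> c = 3; heap: [0-2 ALLOC][3-6 ALLOC][7-32 FREE]
Op 6: b = realloc(b, 5) -> b = 7; heap: [0-2 FREE][3-6 ALLOC][7-11 ALLOC][12-32 FREE]
Op 7: d = malloc(4) -> d = 12; heap: [0-2 FREE][3-6 ALLOC][7-11 ALLOC][12-15 ALLOC][16-32 FREE]
free(d): d = 12 -> block [12-15 ALLOC]; mark free, coalesce with adjacent free neighbors -> [0-2 FREE][3-6 ALLOC][7-11 ALLOC][12-32 FREE]

Answer: [0-2 FREE][3-6 ALLOC][7-11 ALLOC][12-32 FREE]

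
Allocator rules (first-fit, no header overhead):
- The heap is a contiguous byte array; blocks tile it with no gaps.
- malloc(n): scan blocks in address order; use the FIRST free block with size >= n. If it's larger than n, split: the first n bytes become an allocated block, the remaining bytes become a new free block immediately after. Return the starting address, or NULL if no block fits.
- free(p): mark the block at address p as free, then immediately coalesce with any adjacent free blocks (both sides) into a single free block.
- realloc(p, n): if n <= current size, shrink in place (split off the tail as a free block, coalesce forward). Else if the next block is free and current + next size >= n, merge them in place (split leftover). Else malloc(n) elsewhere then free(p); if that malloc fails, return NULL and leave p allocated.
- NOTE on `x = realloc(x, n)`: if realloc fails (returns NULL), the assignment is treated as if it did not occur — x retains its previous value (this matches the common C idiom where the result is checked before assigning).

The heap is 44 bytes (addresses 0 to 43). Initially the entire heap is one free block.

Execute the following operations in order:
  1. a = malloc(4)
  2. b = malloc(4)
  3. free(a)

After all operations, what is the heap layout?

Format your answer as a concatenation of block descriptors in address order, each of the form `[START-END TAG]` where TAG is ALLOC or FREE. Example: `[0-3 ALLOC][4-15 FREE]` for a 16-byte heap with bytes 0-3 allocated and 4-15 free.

Op 1: a = malloc(4) -> a = 0; heap: [0-3 ALLOC][4-43 FREE]
Op 2: b = malloc(4) -> b = 4; heap: [0-3 ALLOC][4-7 ALLOC][8-43 FREE]
Op 3: free(a) -> (freed a); heap: [0-3 FREE][4-7 ALLOC][8-43 FREE]

Answer: [0-3 FREE][4-7 ALLOC][8-43 FREE]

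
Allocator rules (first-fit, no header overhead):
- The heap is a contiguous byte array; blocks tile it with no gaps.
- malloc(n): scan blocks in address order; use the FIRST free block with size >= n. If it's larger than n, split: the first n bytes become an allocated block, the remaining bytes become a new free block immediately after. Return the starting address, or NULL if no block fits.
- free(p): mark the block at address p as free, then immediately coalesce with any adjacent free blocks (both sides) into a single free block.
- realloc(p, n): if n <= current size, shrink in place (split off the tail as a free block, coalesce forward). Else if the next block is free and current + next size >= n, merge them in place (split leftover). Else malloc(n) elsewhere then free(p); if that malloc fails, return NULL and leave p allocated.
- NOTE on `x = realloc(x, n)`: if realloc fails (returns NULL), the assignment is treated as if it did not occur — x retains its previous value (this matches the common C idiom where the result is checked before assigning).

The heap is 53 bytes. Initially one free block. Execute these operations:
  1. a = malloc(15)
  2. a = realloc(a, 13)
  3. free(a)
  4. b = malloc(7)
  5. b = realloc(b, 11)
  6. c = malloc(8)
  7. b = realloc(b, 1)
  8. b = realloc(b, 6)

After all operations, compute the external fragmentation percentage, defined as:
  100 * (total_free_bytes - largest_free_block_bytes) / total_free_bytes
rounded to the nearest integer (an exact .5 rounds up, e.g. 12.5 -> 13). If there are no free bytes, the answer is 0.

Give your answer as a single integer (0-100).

Answer: 13

Derivation:
Op 1: a = malloc(15) -> a = 0; heap: [0-14 ALLOC][15-52 FREE]
Op 2: a = realloc(a, 13) -> a = 0; heap: [0-12 ALLOC][13-52 FREE]
Op 3: free(a) -> (freed a); heap: [0-52 FREE]
Op 4: b = malloc(7) -> b = 0; heap: [0-6 ALLOC][7-52 FREE]
Op 5: b = realloc(b, 11) -> b = 0; heap: [0-10 ALLOC][11-52 FREE]
Op 6: c = malloc(8) -> c = 11; heap: [0-10 ALLOC][11-18 ALLOC][19-52 FREE]
Op 7: b = realloc(b, 1) -> b = 0; heap: [0-0 ALLOC][1-10 FREE][11-18 ALLOC][19-52 FREE]
Op 8: b = realloc(b, 6) -> b = 0; heap: [0-5 ALLOC][6-10 FREE][11-18 ALLOC][19-52 FREE]
Free blocks: [5 34] total_free=39 largest=34 -> 100*(39-34)/39 = 500/39 ≈ 12.821 -> rounds to 13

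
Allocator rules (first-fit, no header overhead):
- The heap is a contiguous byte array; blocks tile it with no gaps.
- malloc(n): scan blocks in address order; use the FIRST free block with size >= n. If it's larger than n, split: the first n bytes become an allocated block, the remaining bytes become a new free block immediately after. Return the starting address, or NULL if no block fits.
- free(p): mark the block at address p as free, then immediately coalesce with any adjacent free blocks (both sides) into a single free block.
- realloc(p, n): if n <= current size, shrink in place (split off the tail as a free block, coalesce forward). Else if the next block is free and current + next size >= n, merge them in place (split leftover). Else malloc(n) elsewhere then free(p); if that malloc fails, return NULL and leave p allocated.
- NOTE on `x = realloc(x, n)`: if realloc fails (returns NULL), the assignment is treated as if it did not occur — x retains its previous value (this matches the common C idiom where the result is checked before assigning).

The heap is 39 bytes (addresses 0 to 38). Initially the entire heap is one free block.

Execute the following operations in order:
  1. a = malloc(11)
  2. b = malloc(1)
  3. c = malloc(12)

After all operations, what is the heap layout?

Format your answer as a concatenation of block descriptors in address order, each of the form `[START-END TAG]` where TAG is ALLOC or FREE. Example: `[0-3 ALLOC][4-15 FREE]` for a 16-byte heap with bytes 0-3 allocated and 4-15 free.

Op 1: a = malloc(11) -> a = 0; heap: [0-10 ALLOC][11-38 FREE]
Op 2: b = malloc(1) -> b = 11; heap: [0-10 ALLOC][11-11 ALLOC][12-38 FREE]
Op 3: c = malloc(12) -> c = 12; heap: [0-10 ALLOC][11-11 ALLOC][12-23 ALLOC][24-38 FREE]

Answer: [0-10 ALLOC][11-11 ALLOC][12-23 ALLOC][24-38 FREE]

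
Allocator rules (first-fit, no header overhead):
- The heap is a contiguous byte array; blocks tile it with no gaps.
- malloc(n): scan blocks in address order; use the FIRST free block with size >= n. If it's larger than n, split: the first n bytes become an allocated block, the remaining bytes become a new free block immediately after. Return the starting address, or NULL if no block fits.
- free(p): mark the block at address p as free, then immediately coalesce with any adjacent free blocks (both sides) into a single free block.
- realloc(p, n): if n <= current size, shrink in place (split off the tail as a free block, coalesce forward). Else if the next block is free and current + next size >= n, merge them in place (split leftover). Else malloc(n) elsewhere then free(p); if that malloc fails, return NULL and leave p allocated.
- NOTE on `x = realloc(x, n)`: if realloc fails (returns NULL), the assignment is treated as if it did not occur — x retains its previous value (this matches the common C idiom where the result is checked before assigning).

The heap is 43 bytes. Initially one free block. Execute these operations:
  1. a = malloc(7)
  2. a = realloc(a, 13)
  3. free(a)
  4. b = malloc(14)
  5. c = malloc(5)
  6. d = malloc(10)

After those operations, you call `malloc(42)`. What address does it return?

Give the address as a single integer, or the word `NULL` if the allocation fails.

Op 1: a = malloc(7) -> a = 0; heap: [0-6 ALLOC][7-42 FREE]
Op 2: a = realloc(a, 13) -> a = 0; heap: [0-12 ALLOC][13-42 FREE]
Op 3: free(a) -> (freed a); heap: [0-42 FREE]
Op 4: b = malloc(14) -> b = 0; heap: [0-13 ALLOC][14-42 FREE]
Op 5: c = malloc(5) -> c = 14; heap: [0-13 ALLOC][14-18 ALLOC][19-42 FREE]
Op 6: d = malloc(10) -> d = 19; heap: [0-13 ALLOC][14-18 ALLOC][19-28 ALLOC][29-42 FREE]
malloc(42): first-fit scan over [0-13 ALLOC][14-18 ALLOC][19-28 ALLOC][29-42 FREE] -> NULL

Answer: NULL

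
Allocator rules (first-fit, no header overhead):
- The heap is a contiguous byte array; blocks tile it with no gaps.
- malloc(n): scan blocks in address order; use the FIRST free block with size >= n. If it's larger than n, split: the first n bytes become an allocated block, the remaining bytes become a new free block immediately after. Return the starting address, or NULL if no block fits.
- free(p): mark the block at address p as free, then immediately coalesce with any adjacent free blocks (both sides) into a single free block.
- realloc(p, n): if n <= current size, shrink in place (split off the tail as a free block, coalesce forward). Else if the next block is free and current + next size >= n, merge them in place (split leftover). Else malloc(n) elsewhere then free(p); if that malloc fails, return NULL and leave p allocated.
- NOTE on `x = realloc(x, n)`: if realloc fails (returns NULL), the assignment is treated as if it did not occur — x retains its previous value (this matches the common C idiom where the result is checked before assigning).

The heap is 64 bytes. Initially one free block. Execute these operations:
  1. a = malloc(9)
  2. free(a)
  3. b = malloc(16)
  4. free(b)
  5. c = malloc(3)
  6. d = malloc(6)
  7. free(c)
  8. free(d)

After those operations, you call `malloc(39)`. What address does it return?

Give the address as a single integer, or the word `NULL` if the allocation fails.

Answer: 0

Derivation:
Op 1: a = malloc(9) -> a = 0; heap: [0-8 ALLOC][9-63 FREE]
Op 2: free(a) -> (freed a); heap: [0-63 FREE]
Op 3: b = malloc(16) -> b = 0; heap: [0-15 ALLOC][16-63 FREE]
Op 4: free(b) -> (freed b); heap: [0-63 FREE]
Op 5: c = malloc(3) -> c = 0; heap: [0-2 ALLOC][3-63 FREE]
Op 6: d = malloc(6) -> d = 3; heap: [0-2 ALLOC][3-8 ALLOC][9-63 FREE]
Op 7: free(c) -> (freed c); heap: [0-2 FREE][3-8 ALLOC][9-63 FREE]
Op 8: free(d) -> (freed d); heap: [0-63 FREE]
malloc(39): first-fit scan over [0-63 FREE] -> 0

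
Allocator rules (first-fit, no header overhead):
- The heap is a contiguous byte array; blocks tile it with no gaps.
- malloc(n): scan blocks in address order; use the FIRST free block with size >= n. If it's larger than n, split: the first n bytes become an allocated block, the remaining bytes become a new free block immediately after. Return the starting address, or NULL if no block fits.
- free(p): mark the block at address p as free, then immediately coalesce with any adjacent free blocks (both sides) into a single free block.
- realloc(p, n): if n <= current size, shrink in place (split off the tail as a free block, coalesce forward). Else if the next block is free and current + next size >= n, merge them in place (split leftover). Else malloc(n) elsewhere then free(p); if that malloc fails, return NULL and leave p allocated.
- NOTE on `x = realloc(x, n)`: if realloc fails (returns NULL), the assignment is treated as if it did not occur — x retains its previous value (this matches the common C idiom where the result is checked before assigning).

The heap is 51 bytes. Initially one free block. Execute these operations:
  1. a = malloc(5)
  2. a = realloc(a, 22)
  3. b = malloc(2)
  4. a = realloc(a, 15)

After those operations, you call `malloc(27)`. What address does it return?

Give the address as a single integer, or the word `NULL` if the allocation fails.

Op 1: a = malloc(5) -> a = 0; heap: [0-4 ALLOC][5-50 FREE]
Op 2: a = realloc(a, 22) -> a = 0; heap: [0-21 ALLOC][22-50 FREE]
Op 3: b = malloc(2) -> b = 22; heap: [0-21 ALLOC][22-23 ALLOC][24-50 FREE]
Op 4: a = realloc(a, 15) -> a = 0; heap: [0-14 ALLOC][15-21 FREE][22-23 ALLOC][24-50 FREE]
malloc(27): first-fit scan over [0-14 ALLOC][15-21 FREE][22-23 ALLOC][24-50 FREE] -> 24

Answer: 24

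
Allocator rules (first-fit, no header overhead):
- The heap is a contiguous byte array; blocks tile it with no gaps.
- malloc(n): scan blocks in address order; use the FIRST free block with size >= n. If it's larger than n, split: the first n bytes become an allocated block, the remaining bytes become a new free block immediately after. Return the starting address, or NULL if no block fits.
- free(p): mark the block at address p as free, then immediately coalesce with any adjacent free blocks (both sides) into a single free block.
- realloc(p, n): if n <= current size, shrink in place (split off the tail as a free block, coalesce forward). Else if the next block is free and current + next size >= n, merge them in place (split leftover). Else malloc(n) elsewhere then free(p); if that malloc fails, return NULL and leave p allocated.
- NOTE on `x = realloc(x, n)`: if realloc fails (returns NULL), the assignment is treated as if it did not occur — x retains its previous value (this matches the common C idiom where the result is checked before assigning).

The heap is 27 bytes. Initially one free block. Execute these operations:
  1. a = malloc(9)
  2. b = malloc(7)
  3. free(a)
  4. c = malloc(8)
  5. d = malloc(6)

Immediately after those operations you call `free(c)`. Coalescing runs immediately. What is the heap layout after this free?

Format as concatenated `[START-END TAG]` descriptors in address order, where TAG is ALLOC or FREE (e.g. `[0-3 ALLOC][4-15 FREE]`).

Answer: [0-8 FREE][9-15 ALLOC][16-21 ALLOC][22-26 FREE]

Derivation:
Op 1: a = malloc(9) -> a = 0; heap: [0-8 ALLOC][9-26 FREE]
Op 2: b = malloc(7) -> b = 9; heap: [0-8 ALLOC][9-15 ALLOC][16-26 FREE]
Op 3: free(a) -> (freed a); heap: [0-8 FREE][9-15 ALLOC][16-26 FREE]
Op 4: c = malloc(8) -> c = 0; heap: [0-7 ALLOC][8-8 FREE][9-15 ALLOC][16-26 FREE]
Op 5: d = malloc(6) -> d = 16; heap: [0-7 ALLOC][8-8 FREE][9-15 ALLOC][16-21 ALLOC][22-26 FREE]
free(c): c = 0 -> block [0-7 ALLOC]; mark free, coalesce with adjacent free neighbors -> [0-8 FREE][9-15 ALLOC][16-21 ALLOC][22-26 FREE]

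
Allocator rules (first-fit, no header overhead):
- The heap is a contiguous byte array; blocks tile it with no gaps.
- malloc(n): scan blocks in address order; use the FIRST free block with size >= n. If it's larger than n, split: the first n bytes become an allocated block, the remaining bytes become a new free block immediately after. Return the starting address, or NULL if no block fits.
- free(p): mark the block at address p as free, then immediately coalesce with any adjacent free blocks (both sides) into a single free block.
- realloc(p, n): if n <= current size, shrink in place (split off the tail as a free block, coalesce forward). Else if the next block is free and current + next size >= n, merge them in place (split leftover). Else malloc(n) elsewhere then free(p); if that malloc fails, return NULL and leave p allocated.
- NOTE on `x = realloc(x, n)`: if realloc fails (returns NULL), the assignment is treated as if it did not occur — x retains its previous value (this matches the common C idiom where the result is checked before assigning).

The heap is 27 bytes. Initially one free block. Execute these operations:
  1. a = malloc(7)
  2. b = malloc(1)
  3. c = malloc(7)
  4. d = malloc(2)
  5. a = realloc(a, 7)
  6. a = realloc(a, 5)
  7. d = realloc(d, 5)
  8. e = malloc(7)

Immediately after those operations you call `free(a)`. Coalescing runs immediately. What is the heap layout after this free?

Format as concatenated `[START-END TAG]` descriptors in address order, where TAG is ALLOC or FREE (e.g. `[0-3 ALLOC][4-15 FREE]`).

Op 1: a = malloc(7) -> a = 0; heap: [0-6 ALLOC][7-26 FREE]
Op 2: b = malloc(1) -> b = 7; heap: [0-6 ALLOC][7-7 ALLOC][8-26 FREE]
Op 3: c = malloc(7) -> c = 8; heap: [0-6 ALLOC][7-7 ALLOC][8-14 ALLOC][15-26 FREE]
Op 4: d = malloc(2) -> d = 15; heap: [0-6 ALLOC][7-7 ALLOC][8-14 ALLOC][15-16 ALLOC][17-26 FREE]
Op 5: a = realloc(a, 7) -> a = 0; heap: [0-6 ALLOC][7-7 ALLOC][8-14 ALLOC][15-16 ALLOC][17-26 FREE]
Op 6: a = realloc(a, 5) -> a = 0; heap: [0-4 ALLOC][5-6 FREE][7-7 ALLOC][8-14 ALLOC][15-16 ALLOC][17-26 FREE]
Op 7: d = realloc(d, 5) -> d = 15; heap: [0-4 ALLOC][5-6 FREE][7-7 ALLOC][8-14 ALLOC][15-19 ALLOC][20-26 FREE]
Op 8: e = malloc(7) -> e = 20; heap: [0-4 ALLOC][5-6 FREE][7-7 ALLOC][8-14 ALLOC][15-19 ALLOC][20-26 ALLOC]
free(a): a = 0 -> block [0-4 ALLOC]; mark free, coalesce with adjacent free neighbors -> [0-6 FREE][7-7 ALLOC][8-14 ALLOC][15-19 ALLOC][20-26 ALLOC]

Answer: [0-6 FREE][7-7 ALLOC][8-14 ALLOC][15-19 ALLOC][20-26 ALLOC]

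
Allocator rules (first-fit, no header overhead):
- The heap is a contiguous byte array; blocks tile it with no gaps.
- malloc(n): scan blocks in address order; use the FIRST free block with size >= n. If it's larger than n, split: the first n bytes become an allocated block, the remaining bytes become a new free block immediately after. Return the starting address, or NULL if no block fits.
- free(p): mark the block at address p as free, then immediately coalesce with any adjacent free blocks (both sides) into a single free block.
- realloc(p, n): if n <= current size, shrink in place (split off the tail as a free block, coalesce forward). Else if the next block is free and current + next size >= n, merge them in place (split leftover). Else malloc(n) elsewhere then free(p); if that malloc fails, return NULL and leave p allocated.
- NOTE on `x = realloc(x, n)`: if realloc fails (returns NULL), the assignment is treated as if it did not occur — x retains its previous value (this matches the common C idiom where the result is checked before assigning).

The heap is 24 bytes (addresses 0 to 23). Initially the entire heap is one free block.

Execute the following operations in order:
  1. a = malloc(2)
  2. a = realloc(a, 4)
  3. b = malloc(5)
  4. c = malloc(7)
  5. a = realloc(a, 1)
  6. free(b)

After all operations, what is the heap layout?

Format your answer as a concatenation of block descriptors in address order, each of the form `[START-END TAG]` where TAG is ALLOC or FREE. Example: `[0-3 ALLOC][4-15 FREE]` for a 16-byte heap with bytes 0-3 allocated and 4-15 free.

Answer: [0-0 ALLOC][1-8 FREE][9-15 ALLOC][16-23 FREE]

Derivation:
Op 1: a = malloc(2) -> a = 0; heap: [0-1 ALLOC][2-23 FREE]
Op 2: a = realloc(a, 4) -> a = 0; heap: [0-3 ALLOC][4-23 FREE]
Op 3: b = malloc(5) -> b = 4; heap: [0-3 ALLOC][4-8 ALLOC][9-23 FREE]
Op 4: c = malloc(7) -> c = 9; heap: [0-3 ALLOC][4-8 ALLOC][9-15 ALLOC][16-23 FREE]
Op 5: a = realloc(a, 1) -> a = 0; heap: [0-0 ALLOC][1-3 FREE][4-8 ALLOC][9-15 ALLOC][16-23 FREE]
Op 6: free(b) -> (freed b); heap: [0-0 ALLOC][1-8 FREE][9-15 ALLOC][16-23 FREE]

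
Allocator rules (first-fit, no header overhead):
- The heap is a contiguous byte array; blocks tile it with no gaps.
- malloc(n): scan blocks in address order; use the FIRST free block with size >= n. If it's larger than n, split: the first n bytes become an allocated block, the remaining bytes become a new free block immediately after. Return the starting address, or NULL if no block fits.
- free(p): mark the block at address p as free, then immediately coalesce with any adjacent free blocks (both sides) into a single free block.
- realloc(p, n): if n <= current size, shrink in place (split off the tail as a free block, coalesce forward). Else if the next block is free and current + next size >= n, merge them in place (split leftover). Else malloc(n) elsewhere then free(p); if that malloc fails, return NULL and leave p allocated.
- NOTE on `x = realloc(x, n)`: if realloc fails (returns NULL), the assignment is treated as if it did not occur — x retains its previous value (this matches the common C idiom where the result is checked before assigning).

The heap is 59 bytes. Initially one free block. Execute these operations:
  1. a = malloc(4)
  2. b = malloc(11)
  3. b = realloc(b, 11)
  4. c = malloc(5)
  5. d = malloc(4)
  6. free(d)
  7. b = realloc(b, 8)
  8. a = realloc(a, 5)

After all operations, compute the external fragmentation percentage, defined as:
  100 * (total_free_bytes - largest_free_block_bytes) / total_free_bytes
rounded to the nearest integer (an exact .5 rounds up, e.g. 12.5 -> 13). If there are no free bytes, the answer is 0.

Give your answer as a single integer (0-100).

Op 1: a = malloc(4) -> a = 0; heap: [0-3 ALLOC][4-58 FREE]
Op 2: b = malloc(11) -> b = 4; heap: [0-3 ALLOC][4-14 ALLOC][15-58 FREE]
Op 3: b = realloc(b, 11) -> b = 4; heap: [0-3 ALLOC][4-14 ALLOC][15-58 FREE]
Op 4: c = malloc(5) -> c = 15; heap: [0-3 ALLOC][4-14 ALLOC][15-19 ALLOC][20-58 FREE]
Op 5: d = malloc(4) -> d = 20; heap: [0-3 ALLOC][4-14 ALLOC][15-19 ALLOC][20-23 ALLOC][24-58 FREE]
Op 6: free(d) -> (freed d); heap: [0-3 ALLOC][4-14 ALLOC][15-19 ALLOC][20-58 FREE]
Op 7: b = realloc(b, 8) -> b = 4; heap: [0-3 ALLOC][4-11 ALLOC][12-14 FREE][15-19 ALLOC][20-58 FREE]
Op 8: a = realloc(a, 5) -> a = 20; heap: [0-3 FREE][4-11 ALLOC][12-14 FREE][15-19 ALLOC][20-24 ALLOC][25-58 FREE]
Free blocks: [4 3 34] total_free=41 largest=34 -> 100*(41-34)/41 = 700/41 ≈ 17.073 -> rounds to 17

Answer: 17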